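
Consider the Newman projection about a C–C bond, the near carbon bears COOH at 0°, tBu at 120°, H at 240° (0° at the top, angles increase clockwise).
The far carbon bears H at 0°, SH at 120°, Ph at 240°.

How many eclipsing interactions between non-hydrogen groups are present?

1

Non-H eclipsing pairs: tBu(120°)/SH(120°) — 1 interaction.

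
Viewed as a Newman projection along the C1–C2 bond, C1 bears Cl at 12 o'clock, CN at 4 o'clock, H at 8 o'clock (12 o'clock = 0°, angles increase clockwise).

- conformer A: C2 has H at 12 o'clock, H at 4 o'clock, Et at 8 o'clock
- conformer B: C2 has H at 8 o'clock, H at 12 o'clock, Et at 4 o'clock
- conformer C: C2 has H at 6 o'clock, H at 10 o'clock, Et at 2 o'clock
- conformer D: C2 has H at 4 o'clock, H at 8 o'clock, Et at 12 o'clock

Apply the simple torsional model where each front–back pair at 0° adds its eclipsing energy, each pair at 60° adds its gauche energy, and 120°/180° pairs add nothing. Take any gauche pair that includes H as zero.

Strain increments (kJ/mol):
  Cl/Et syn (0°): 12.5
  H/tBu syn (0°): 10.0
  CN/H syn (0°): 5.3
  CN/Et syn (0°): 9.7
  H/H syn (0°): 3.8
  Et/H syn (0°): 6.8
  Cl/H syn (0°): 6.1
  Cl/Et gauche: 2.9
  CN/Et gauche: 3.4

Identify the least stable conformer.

D

A is eclipsed. Cl at 0° is eclipsed with H at 0° (6.1); CN at 120° is eclipsed with H at 120° (5.3); H at 240° is eclipsed with Et at 240° (6.8). Total 18.2 kJ/mol.
B is eclipsed. Cl at 0° is eclipsed with H at 0° (6.1); CN at 120° is eclipsed with Et at 120° (9.7); H at 240° is eclipsed with H at 240° (3.8). Total 19.6 kJ/mol.
C is staggered. Cl at 0° is gauche with Et at 60° (2.9); CN at 120° is gauche with Et at 60° (3.4). Total 6.3 kJ/mol.
D is eclipsed. Cl at 0° is eclipsed with Et at 0° (12.5); CN at 120° is eclipsed with H at 120° (5.3); H at 240° is eclipsed with H at 240° (3.8). Total 21.6 kJ/mol.
D has the highest total (21.6 kJ/mol).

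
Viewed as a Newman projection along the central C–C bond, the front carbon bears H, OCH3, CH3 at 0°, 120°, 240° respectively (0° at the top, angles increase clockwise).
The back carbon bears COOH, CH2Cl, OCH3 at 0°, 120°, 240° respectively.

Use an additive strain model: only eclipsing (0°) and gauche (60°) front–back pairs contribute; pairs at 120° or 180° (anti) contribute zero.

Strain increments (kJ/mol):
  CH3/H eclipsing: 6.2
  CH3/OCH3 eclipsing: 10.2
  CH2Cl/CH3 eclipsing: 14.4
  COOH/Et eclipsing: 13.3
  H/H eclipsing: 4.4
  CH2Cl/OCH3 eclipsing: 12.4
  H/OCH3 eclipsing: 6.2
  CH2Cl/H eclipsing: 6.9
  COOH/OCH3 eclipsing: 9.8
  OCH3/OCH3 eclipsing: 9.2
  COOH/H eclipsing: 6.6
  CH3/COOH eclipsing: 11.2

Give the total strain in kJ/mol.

This conformer is eclipsed. H at 0° is eclipsed with COOH at 0° (6.6); OCH3 at 120° is eclipsed with CH2Cl at 120° (12.4); CH3 at 240° is eclipsed with OCH3 at 240° (10.2). Total 29.2 kJ/mol.

29.2 kJ/mol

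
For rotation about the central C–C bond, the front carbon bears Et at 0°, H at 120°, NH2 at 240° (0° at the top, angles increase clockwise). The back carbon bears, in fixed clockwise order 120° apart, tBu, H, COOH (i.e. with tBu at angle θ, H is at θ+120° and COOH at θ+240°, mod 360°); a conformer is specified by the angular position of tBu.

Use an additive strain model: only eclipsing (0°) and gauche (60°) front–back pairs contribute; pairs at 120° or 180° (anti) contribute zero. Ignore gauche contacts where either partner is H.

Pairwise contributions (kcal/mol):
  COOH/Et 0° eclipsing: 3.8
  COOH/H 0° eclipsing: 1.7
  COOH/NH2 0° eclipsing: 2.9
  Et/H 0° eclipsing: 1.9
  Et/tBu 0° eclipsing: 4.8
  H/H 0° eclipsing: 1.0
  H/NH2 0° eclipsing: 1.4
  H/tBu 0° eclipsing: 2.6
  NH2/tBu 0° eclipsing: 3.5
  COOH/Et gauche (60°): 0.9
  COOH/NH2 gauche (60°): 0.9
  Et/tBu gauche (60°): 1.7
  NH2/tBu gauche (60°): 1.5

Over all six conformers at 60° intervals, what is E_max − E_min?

6.3 kcal/mol

tBu at 0° (eclipsed): Et–tBu eclipsed, H–H eclipsed, NH2–COOH eclipsed; 4.8 + 1.0 + 2.9 = 8.7 kcal/mol.
tBu at 60° (staggered): Et–tBu gauche, Et–COOH gauche, NH2–COOH gauche; 1.7 + 0.9 + 0.9 = 3.5 kcal/mol.
tBu at 120° (eclipsed): Et–COOH eclipsed, H–tBu eclipsed, NH2–H eclipsed; 3.8 + 2.6 + 1.4 = 7.8 kcal/mol.
tBu at 180° (staggered): Et–COOH gauche, NH2–tBu gauche; 0.9 + 1.5 = 2.4 kcal/mol.
tBu at 240° (eclipsed): Et–H eclipsed, H–COOH eclipsed, NH2–tBu eclipsed; 1.9 + 1.7 + 3.5 = 7.1 kcal/mol.
tBu at 300° (staggered): Et–tBu gauche, NH2–tBu gauche, NH2–COOH gauche; 1.7 + 1.5 + 0.9 = 4.1 kcal/mol.
Max at 0° (8.7 kcal/mol), min at 180° (2.4 kcal/mol); barrier = 6.3 kcal/mol.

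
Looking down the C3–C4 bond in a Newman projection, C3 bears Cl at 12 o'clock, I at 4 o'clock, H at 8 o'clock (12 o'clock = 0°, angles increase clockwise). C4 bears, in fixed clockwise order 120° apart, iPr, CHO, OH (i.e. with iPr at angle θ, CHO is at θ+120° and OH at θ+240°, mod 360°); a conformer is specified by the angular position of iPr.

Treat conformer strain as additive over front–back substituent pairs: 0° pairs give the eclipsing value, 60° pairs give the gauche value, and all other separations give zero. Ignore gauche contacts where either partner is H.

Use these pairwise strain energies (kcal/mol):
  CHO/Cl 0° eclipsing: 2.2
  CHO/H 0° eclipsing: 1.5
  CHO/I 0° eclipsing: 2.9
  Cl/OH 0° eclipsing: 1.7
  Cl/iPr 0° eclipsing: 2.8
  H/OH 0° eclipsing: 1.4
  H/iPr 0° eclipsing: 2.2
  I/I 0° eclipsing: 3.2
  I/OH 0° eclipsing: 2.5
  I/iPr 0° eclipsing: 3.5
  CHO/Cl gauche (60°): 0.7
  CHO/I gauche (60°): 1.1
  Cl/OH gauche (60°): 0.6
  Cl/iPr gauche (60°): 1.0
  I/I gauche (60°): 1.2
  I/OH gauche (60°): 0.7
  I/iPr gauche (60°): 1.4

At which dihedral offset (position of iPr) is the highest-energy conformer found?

iPr at 0° is eclipsed. Cl at 0° is eclipsed with iPr at 0° (2.8); I at 120° is eclipsed with CHO at 120° (2.9); H at 240° is eclipsed with OH at 240° (1.4). Total 7.1 kcal/mol.
iPr at 60° is staggered. Cl at 0° is gauche with iPr at 60° (1.0); Cl at 0° is gauche with OH at 300° (0.6); I at 120° is gauche with iPr at 60° (1.4); I at 120° is gauche with CHO at 180° (1.1). Total 4.1 kcal/mol.
iPr at 120° is eclipsed. Cl at 0° is eclipsed with OH at 0° (1.7); I at 120° is eclipsed with iPr at 120° (3.5); H at 240° is eclipsed with CHO at 240° (1.5). Total 6.7 kcal/mol.
iPr at 180° is staggered. Cl at 0° is gauche with CHO at 300° (0.7); Cl at 0° is gauche with OH at 60° (0.6); I at 120° is gauche with iPr at 180° (1.4); I at 120° is gauche with OH at 60° (0.7). Total 3.4 kcal/mol.
iPr at 240° is eclipsed. Cl at 0° is eclipsed with CHO at 0° (2.2); I at 120° is eclipsed with OH at 120° (2.5); H at 240° is eclipsed with iPr at 240° (2.2). Total 6.9 kcal/mol.
iPr at 300° is staggered. Cl at 0° is gauche with iPr at 300° (1.0); Cl at 0° is gauche with CHO at 60° (0.7); I at 120° is gauche with CHO at 60° (1.1); I at 120° is gauche with OH at 180° (0.7). Total 3.5 kcal/mol.
The maximum (7.1 kcal/mol) occurs with iPr at 0°.

0°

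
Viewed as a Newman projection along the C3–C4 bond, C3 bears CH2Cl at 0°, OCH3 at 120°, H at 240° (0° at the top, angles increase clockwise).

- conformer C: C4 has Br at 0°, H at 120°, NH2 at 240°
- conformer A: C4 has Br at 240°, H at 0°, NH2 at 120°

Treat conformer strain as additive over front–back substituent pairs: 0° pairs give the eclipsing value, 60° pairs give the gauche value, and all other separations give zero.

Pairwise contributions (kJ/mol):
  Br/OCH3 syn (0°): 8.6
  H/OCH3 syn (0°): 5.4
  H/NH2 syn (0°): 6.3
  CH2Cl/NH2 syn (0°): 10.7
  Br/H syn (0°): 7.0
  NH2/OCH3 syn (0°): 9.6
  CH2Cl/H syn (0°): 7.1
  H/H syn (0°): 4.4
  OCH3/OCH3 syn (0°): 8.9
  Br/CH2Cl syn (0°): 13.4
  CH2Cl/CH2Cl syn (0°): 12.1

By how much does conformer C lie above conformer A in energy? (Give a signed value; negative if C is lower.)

+1.4 kJ/mol

C (eclipsed): CH2Cl–Br eclipsed, OCH3–H eclipsed, H–NH2 eclipsed; 13.4 + 5.4 + 6.3 = 25.1 kJ/mol.
A (eclipsed): CH2Cl–H eclipsed, OCH3–NH2 eclipsed, H–Br eclipsed; 7.1 + 9.6 + 7.0 = 23.7 kJ/mol.
E(C) − E(A) = 25.1 − 23.7 = +1.4 kJ/mol.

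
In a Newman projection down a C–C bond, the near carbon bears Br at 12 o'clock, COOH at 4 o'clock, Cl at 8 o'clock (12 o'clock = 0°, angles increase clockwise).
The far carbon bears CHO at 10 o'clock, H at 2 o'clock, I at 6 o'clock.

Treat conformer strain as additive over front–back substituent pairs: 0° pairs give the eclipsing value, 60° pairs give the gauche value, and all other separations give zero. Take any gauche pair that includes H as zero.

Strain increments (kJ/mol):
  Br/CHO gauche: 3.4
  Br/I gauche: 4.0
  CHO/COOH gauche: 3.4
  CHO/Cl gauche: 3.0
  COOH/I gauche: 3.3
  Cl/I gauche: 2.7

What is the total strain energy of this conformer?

12.4 kJ/mol

This conformer is staggered. Br at 0° is gauche with CHO at 300° (3.4); COOH at 120° is gauche with I at 180° (3.3); Cl at 240° is gauche with CHO at 300° (3.0); Cl at 240° is gauche with I at 180° (2.7). Total 12.4 kJ/mol.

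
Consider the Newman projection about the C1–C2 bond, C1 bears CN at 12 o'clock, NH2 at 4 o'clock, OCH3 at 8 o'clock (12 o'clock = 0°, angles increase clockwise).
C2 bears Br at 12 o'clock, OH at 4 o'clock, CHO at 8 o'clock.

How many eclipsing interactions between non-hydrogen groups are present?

3

Non-H eclipsing pairs: CN(0°)/Br(0°); NH2(120°)/OH(120°); OCH3(240°)/CHO(240°) — 3 interactions.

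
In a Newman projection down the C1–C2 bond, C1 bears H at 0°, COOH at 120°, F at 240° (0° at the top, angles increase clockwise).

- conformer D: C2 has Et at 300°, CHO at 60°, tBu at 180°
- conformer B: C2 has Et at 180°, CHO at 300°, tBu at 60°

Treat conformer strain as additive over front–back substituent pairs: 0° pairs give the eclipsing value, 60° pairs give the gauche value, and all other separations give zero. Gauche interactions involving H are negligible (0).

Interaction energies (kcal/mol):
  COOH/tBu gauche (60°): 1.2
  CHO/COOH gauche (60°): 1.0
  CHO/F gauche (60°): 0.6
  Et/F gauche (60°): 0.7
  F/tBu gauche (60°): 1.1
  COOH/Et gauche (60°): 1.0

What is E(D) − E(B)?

+0.5 kcal/mol

D is staggered. COOH at 120° is gauche with CHO at 60° (1.0); COOH at 120° is gauche with tBu at 180° (1.2); F at 240° is gauche with Et at 300° (0.7); F at 240° is gauche with tBu at 180° (1.1). Total 4.0 kcal/mol.
B is staggered. COOH at 120° is gauche with Et at 180° (1.0); COOH at 120° is gauche with tBu at 60° (1.2); F at 240° is gauche with Et at 180° (0.7); F at 240° is gauche with CHO at 300° (0.6). Total 3.5 kcal/mol.
E(D) − E(B) = 4.0 − 3.5 = +0.5 kcal/mol.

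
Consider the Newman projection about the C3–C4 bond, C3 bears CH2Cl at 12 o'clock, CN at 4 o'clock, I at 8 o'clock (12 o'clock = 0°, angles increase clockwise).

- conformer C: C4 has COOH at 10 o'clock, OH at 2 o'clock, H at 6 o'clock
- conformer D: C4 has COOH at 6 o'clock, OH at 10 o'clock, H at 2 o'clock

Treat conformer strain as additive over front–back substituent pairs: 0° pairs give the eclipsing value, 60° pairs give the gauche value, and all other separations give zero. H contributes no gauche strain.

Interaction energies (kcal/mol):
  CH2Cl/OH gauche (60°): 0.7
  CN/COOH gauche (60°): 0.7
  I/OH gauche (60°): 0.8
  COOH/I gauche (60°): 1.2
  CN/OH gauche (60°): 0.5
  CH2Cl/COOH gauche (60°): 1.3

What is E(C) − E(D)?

C (staggered): CH2Cl–COOH gauche, CH2Cl–OH gauche, CN–OH gauche, I–COOH gauche; 1.3 + 0.7 + 0.5 + 1.2 = 3.7 kcal/mol.
D (staggered): CH2Cl–OH gauche, CN–COOH gauche, I–COOH gauche, I–OH gauche; 0.7 + 0.7 + 1.2 + 0.8 = 3.4 kcal/mol.
E(C) − E(D) = 3.7 − 3.4 = +0.3 kcal/mol.

+0.3 kcal/mol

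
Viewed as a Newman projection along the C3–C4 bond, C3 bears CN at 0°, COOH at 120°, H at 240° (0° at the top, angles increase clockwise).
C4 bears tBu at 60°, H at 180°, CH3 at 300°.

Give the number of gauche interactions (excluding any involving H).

Non-H gauche pairs: CN(0°)/tBu(60°); CN(0°)/CH3(300°); COOH(120°)/tBu(60°) — 3 interactions.

3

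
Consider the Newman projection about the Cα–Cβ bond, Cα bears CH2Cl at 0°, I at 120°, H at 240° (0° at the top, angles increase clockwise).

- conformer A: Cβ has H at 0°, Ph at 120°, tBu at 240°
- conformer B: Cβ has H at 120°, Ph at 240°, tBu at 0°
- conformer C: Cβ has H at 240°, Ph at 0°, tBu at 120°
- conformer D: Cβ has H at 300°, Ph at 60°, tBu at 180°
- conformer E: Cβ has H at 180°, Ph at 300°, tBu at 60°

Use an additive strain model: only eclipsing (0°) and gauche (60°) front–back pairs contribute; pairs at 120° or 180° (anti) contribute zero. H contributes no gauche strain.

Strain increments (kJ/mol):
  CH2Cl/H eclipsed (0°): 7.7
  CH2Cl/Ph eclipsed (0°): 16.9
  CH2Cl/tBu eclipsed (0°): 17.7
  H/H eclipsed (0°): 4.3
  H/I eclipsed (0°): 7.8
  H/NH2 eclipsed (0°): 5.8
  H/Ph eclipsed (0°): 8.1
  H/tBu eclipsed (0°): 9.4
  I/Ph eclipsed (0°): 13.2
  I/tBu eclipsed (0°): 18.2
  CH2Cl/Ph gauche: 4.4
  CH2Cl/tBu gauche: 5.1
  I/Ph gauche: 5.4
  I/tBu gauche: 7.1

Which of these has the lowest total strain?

E

A (eclipsed): CH2Cl(0°)/H(0°) eclipsed 7.7; I(120°)/Ph(120°) eclipsed 13.2; H(240°)/tBu(240°) eclipsed 9.4 → 30.3 kJ/mol.
B (eclipsed): CH2Cl(0°)/tBu(0°) eclipsed 17.7; I(120°)/H(120°) eclipsed 7.8; H(240°)/Ph(240°) eclipsed 8.1 → 33.6 kJ/mol.
C (eclipsed): CH2Cl(0°)/Ph(0°) eclipsed 16.9; I(120°)/tBu(120°) eclipsed 18.2; H(240°)/H(240°) eclipsed 4.3 → 39.4 kJ/mol.
D (staggered): CH2Cl(0°)/Ph(60°) gauche 4.4; I(120°)/Ph(60°) gauche 5.4; I(120°)/tBu(180°) gauche 7.1 → 16.9 kJ/mol.
E (staggered): CH2Cl(0°)/Ph(300°) gauche 4.4; CH2Cl(0°)/tBu(60°) gauche 5.1; I(120°)/tBu(60°) gauche 7.1 → 16.6 kJ/mol.
E has the lowest total (16.6 kJ/mol).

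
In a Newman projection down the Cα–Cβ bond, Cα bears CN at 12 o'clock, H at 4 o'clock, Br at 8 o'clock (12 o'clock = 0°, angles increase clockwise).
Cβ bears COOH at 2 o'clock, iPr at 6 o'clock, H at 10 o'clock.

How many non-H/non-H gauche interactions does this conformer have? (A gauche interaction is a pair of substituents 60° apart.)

Non-H gauche pairs: CN(0°)/COOH(60°); Br(240°)/iPr(180°) — 2 interactions.

2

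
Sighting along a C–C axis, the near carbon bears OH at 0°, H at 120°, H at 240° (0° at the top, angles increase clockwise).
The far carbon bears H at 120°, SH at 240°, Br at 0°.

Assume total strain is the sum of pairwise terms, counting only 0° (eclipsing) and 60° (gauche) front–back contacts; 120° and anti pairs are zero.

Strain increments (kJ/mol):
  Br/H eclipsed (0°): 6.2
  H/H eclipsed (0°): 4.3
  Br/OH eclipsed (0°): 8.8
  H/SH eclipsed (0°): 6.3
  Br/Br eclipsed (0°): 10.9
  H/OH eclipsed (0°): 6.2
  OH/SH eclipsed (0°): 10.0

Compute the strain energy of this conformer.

This conformer (eclipsed): OH(0°)/Br(0°) eclipsed 8.8; H(120°)/H(120°) eclipsed 4.3; H(240°)/SH(240°) eclipsed 6.3 → 19.4 kJ/mol.

19.4 kJ/mol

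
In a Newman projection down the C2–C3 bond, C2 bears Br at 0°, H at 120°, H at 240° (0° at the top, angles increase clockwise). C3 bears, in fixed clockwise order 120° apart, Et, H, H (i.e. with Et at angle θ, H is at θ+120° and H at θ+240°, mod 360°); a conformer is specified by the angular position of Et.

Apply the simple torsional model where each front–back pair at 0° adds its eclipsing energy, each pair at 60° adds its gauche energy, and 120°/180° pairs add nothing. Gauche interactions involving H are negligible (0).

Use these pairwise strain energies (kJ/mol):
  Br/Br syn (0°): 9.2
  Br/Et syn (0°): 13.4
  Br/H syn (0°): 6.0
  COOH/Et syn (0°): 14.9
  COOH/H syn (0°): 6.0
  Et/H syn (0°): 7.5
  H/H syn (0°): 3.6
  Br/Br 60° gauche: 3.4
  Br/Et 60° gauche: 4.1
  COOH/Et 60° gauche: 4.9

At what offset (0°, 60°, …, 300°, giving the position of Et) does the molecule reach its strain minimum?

Et at 0° (eclipsed): Br(0°)/Et(0°) eclipsed 13.4; H(120°)/H(120°) eclipsed 3.6; H(240°)/H(240°) eclipsed 3.6 → 20.6 kJ/mol.
Et at 60° (staggered): Br(0°)/Et(60°) gauche 4.1 → 4.1 kJ/mol.
Et at 120° (eclipsed): Br(0°)/H(0°) eclipsed 6.0; H(120°)/Et(120°) eclipsed 7.5; H(240°)/H(240°) eclipsed 3.6 → 17.1 kJ/mol.
Et at 180° (staggered): no non-H gauche contacts → 0.0 kJ/mol.
Et at 240° (eclipsed): Br(0°)/H(0°) eclipsed 6.0; H(120°)/H(120°) eclipsed 3.6; H(240°)/Et(240°) eclipsed 7.5 → 17.1 kJ/mol.
Et at 300° (staggered): Br(0°)/Et(300°) gauche 4.1 → 4.1 kJ/mol.
The minimum (0.0 kJ/mol) occurs with Et at 180°.

180°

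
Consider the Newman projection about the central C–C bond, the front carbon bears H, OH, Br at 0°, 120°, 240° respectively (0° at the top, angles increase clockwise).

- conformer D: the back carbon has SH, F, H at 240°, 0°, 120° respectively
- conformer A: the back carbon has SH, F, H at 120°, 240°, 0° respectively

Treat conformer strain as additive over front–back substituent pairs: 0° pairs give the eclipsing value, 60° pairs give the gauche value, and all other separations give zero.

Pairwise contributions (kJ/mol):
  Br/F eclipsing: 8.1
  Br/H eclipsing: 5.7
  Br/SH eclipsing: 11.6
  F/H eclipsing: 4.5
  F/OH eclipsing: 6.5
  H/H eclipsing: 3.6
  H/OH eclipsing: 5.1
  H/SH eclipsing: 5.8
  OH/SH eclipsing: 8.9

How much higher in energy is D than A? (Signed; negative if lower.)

D is eclipsed. H at 0° is eclipsed with F at 0° (4.5); OH at 120° is eclipsed with H at 120° (5.1); Br at 240° is eclipsed with SH at 240° (11.6). Total 21.2 kJ/mol.
A is eclipsed. H at 0° is eclipsed with H at 0° (3.6); OH at 120° is eclipsed with SH at 120° (8.9); Br at 240° is eclipsed with F at 240° (8.1). Total 20.6 kJ/mol.
E(D) − E(A) = 21.2 − 20.6 = +0.6 kJ/mol.

+0.6 kJ/mol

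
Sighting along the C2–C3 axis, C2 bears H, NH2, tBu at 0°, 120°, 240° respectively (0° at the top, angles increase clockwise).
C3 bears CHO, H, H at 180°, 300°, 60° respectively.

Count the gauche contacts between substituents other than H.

2

Non-H gauche pairs: NH2(120°)/CHO(180°); tBu(240°)/CHO(180°) — 2 interactions.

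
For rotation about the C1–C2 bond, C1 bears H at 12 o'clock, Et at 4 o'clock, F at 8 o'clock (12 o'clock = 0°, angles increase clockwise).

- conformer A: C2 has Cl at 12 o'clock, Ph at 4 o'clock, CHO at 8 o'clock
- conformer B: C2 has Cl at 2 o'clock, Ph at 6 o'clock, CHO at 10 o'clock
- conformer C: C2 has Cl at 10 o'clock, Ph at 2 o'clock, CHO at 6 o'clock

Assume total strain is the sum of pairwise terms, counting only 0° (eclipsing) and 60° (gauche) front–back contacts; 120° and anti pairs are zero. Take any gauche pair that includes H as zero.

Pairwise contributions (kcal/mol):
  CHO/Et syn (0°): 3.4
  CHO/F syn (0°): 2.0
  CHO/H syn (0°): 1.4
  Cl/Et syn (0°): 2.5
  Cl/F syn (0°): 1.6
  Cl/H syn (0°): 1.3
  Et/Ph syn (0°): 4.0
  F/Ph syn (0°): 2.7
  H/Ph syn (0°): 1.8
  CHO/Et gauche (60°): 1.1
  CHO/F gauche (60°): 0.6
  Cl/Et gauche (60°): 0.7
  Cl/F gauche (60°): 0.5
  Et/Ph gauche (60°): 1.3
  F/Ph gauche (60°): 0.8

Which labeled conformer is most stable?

A is eclipsed. H at 0° is eclipsed with Cl at 0° (1.3); Et at 120° is eclipsed with Ph at 120° (4.0); F at 240° is eclipsed with CHO at 240° (2.0). Total 7.3 kcal/mol.
B is staggered. Et at 120° is gauche with Cl at 60° (0.7); Et at 120° is gauche with Ph at 180° (1.3); F at 240° is gauche with Ph at 180° (0.8); F at 240° is gauche with CHO at 300° (0.6). Total 3.4 kcal/mol.
C is staggered. Et at 120° is gauche with Ph at 60° (1.3); Et at 120° is gauche with CHO at 180° (1.1); F at 240° is gauche with Cl at 300° (0.5); F at 240° is gauche with CHO at 180° (0.6). Total 3.5 kcal/mol.
B has the lowest total (3.4 kcal/mol).

B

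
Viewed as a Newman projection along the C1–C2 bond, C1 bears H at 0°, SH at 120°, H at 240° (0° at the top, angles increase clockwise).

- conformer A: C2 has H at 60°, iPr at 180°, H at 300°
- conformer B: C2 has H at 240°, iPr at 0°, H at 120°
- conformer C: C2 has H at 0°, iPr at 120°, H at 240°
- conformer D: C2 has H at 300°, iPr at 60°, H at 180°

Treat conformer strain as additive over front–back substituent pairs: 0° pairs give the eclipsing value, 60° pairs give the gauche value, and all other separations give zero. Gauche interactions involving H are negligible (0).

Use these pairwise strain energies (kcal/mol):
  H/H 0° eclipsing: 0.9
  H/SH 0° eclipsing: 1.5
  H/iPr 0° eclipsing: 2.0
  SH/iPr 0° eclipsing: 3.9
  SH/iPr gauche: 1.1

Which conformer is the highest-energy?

C

A (staggered): SH–iPr gauche; 1.1 = 1.1 kcal/mol.
B (eclipsed): H–iPr eclipsed, SH–H eclipsed, H–H eclipsed; 2.0 + 1.5 + 0.9 = 4.4 kcal/mol.
C (eclipsed): H–H eclipsed, SH–iPr eclipsed, H–H eclipsed; 0.9 + 3.9 + 0.9 = 5.7 kcal/mol.
D (staggered): SH–iPr gauche; 1.1 = 1.1 kcal/mol.
C has the highest total (5.7 kcal/mol).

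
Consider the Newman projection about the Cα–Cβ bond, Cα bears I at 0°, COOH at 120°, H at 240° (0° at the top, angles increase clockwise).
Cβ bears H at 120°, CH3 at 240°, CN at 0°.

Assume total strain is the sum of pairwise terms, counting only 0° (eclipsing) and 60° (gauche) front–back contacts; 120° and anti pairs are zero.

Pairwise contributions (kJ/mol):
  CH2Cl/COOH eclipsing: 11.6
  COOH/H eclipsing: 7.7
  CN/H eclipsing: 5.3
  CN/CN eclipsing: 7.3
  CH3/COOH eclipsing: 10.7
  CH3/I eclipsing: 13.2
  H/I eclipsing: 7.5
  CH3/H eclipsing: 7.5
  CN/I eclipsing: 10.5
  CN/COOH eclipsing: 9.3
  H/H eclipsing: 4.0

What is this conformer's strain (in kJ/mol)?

25.7 kJ/mol

This conformer (eclipsed): I–CN eclipsed, COOH–H eclipsed, H–CH3 eclipsed; 10.5 + 7.7 + 7.5 = 25.7 kJ/mol.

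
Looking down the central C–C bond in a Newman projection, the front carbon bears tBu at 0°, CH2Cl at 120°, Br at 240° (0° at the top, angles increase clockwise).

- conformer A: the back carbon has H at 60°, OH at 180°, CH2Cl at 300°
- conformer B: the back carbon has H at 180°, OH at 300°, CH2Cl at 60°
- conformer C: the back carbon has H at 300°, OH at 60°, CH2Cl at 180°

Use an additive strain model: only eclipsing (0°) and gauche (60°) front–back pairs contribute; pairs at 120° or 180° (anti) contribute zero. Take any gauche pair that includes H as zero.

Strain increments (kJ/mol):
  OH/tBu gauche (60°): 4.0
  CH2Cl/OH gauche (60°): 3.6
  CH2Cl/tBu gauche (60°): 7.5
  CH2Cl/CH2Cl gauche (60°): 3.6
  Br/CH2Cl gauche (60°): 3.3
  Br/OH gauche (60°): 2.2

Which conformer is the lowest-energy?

A (staggered): tBu(0°)/CH2Cl(300°) gauche 7.5; CH2Cl(120°)/OH(180°) gauche 3.6; Br(240°)/OH(180°) gauche 2.2; Br(240°)/CH2Cl(300°) gauche 3.3 → 16.6 kJ/mol.
B (staggered): tBu(0°)/OH(300°) gauche 4.0; tBu(0°)/CH2Cl(60°) gauche 7.5; CH2Cl(120°)/CH2Cl(60°) gauche 3.6; Br(240°)/OH(300°) gauche 2.2 → 17.3 kJ/mol.
C (staggered): tBu(0°)/OH(60°) gauche 4.0; CH2Cl(120°)/OH(60°) gauche 3.6; CH2Cl(120°)/CH2Cl(180°) gauche 3.6; Br(240°)/CH2Cl(180°) gauche 3.3 → 14.5 kJ/mol.
C has the lowest total (14.5 kJ/mol).

C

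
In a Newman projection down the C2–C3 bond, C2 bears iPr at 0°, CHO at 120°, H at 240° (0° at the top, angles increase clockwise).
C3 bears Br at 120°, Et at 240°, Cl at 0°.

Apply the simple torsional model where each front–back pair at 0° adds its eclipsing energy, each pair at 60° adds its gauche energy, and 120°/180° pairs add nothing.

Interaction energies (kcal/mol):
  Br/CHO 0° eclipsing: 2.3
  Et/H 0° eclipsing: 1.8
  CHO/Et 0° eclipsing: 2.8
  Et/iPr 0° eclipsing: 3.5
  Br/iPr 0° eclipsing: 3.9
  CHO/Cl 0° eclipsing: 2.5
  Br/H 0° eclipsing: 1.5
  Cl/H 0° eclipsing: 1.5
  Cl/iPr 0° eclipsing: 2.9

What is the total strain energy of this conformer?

This conformer (eclipsed): iPr–Cl eclipsed, CHO–Br eclipsed, H–Et eclipsed; 2.9 + 2.3 + 1.8 = 7.0 kcal/mol.

7.0 kcal/mol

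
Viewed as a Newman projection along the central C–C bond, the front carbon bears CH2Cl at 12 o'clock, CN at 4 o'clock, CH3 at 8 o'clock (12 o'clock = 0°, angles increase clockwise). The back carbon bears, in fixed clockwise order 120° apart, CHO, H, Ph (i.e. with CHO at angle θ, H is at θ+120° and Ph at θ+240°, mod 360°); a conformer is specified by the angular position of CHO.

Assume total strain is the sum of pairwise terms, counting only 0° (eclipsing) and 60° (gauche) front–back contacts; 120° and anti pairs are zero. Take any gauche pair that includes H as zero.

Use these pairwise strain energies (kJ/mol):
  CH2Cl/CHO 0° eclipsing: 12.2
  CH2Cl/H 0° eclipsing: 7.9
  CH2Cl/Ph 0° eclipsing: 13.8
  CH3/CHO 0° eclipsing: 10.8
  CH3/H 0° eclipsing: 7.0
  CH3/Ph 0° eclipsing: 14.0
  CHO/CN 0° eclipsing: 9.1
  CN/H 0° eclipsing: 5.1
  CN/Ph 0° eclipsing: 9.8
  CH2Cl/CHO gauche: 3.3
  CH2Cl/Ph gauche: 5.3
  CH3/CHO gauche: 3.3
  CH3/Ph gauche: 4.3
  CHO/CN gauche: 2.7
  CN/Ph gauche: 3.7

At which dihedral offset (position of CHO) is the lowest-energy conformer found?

300°

CHO at 0° (eclipsed): CH2Cl–CHO eclipsed, CN–H eclipsed, CH3–Ph eclipsed; 12.2 + 5.1 + 14.0 = 31.3 kJ/mol.
CHO at 60° (staggered): CH2Cl–CHO gauche, CH2Cl–Ph gauche, CN–CHO gauche, CH3–Ph gauche; 3.3 + 5.3 + 2.7 + 4.3 = 15.6 kJ/mol.
CHO at 120° (eclipsed): CH2Cl–Ph eclipsed, CN–CHO eclipsed, CH3–H eclipsed; 13.8 + 9.1 + 7.0 = 29.9 kJ/mol.
CHO at 180° (staggered): CH2Cl–Ph gauche, CN–CHO gauche, CN–Ph gauche, CH3–CHO gauche; 5.3 + 2.7 + 3.7 + 3.3 = 15.0 kJ/mol.
CHO at 240° (eclipsed): CH2Cl–H eclipsed, CN–Ph eclipsed, CH3–CHO eclipsed; 7.9 + 9.8 + 10.8 = 28.5 kJ/mol.
CHO at 300° (staggered): CH2Cl–CHO gauche, CN–Ph gauche, CH3–CHO gauche, CH3–Ph gauche; 3.3 + 3.7 + 3.3 + 4.3 = 14.6 kJ/mol.
The minimum (14.6 kJ/mol) occurs with CHO at 300°.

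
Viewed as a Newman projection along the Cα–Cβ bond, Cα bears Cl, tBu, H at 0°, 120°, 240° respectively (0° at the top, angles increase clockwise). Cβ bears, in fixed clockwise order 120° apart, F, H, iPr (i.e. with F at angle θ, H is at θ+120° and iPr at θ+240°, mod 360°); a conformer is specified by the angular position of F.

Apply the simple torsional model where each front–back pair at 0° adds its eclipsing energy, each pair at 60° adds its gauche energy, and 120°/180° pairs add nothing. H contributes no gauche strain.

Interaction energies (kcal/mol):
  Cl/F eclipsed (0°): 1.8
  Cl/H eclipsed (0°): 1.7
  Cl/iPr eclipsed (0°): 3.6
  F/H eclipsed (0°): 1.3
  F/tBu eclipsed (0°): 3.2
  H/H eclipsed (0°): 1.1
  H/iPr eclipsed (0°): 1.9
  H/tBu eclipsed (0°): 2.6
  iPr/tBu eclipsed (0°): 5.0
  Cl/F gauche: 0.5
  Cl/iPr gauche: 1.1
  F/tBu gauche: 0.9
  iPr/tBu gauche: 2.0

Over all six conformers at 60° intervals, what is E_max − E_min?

5.5 kcal/mol

F at 0° (eclipsed): Cl(0°)/F(0°) eclipsed 1.8; tBu(120°)/H(120°) eclipsed 2.6; H(240°)/iPr(240°) eclipsed 1.9 → 6.3 kcal/mol.
F at 60° (staggered): Cl(0°)/F(60°) gauche 0.5; Cl(0°)/iPr(300°) gauche 1.1; tBu(120°)/F(60°) gauche 0.9 → 2.5 kcal/mol.
F at 120° (eclipsed): Cl(0°)/iPr(0°) eclipsed 3.6; tBu(120°)/F(120°) eclipsed 3.2; H(240°)/H(240°) eclipsed 1.1 → 7.9 kcal/mol.
F at 180° (staggered): Cl(0°)/iPr(60°) gauche 1.1; tBu(120°)/F(180°) gauche 0.9; tBu(120°)/iPr(60°) gauche 2.0 → 4.0 kcal/mol.
F at 240° (eclipsed): Cl(0°)/H(0°) eclipsed 1.7; tBu(120°)/iPr(120°) eclipsed 5.0; H(240°)/F(240°) eclipsed 1.3 → 8.0 kcal/mol.
F at 300° (staggered): Cl(0°)/F(300°) gauche 0.5; tBu(120°)/iPr(180°) gauche 2.0 → 2.5 kcal/mol.
Max at 240° (8.0 kcal/mol), min at 60° (2.5 kcal/mol); barrier = 5.5 kcal/mol.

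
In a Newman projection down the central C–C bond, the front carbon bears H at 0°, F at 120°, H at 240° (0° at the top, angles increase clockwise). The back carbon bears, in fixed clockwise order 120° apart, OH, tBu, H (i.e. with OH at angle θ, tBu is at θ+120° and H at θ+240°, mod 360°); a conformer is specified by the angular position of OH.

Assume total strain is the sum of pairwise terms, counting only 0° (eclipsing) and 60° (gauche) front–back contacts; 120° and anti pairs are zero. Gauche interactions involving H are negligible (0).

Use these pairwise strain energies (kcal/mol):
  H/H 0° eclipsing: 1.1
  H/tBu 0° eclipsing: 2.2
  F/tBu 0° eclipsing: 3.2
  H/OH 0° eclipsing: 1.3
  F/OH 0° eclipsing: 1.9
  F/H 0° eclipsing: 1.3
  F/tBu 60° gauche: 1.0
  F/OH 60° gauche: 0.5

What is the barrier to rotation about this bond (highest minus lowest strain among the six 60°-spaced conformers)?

5.1 kcal/mol

OH at 0° (eclipsed): H(0°)/OH(0°) eclipsed 1.3; F(120°)/tBu(120°) eclipsed 3.2; H(240°)/H(240°) eclipsed 1.1 → 5.6 kcal/mol.
OH at 60° (staggered): F(120°)/OH(60°) gauche 0.5; F(120°)/tBu(180°) gauche 1.0 → 1.5 kcal/mol.
OH at 120° (eclipsed): H(0°)/H(0°) eclipsed 1.1; F(120°)/OH(120°) eclipsed 1.9; H(240°)/tBu(240°) eclipsed 2.2 → 5.2 kcal/mol.
OH at 180° (staggered): F(120°)/OH(180°) gauche 0.5 → 0.5 kcal/mol.
OH at 240° (eclipsed): H(0°)/tBu(0°) eclipsed 2.2; F(120°)/H(120°) eclipsed 1.3; H(240°)/OH(240°) eclipsed 1.3 → 4.8 kcal/mol.
OH at 300° (staggered): F(120°)/tBu(60°) gauche 1.0 → 1.0 kcal/mol.
Max at 0° (5.6 kcal/mol), min at 180° (0.5 kcal/mol); barrier = 5.1 kcal/mol.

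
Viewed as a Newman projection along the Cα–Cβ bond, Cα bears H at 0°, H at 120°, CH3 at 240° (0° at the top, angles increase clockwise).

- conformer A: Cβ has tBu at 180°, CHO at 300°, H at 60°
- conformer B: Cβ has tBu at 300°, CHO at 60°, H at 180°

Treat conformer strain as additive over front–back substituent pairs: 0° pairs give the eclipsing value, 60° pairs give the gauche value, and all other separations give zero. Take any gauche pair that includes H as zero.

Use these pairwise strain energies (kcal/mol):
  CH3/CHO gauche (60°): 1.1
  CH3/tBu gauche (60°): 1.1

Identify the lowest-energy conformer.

A (staggered): CH3(240°)/tBu(180°) gauche 1.1; CH3(240°)/CHO(300°) gauche 1.1 → 2.2 kcal/mol.
B (staggered): CH3(240°)/tBu(300°) gauche 1.1 → 1.1 kcal/mol.
B has the lowest total (1.1 kcal/mol).

B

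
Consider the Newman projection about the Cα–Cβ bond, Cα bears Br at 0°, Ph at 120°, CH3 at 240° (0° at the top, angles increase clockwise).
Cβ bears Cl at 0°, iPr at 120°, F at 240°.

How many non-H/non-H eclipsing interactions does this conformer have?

Non-H eclipsing pairs: Br(0°)/Cl(0°); Ph(120°)/iPr(120°); CH3(240°)/F(240°) — 3 interactions.

3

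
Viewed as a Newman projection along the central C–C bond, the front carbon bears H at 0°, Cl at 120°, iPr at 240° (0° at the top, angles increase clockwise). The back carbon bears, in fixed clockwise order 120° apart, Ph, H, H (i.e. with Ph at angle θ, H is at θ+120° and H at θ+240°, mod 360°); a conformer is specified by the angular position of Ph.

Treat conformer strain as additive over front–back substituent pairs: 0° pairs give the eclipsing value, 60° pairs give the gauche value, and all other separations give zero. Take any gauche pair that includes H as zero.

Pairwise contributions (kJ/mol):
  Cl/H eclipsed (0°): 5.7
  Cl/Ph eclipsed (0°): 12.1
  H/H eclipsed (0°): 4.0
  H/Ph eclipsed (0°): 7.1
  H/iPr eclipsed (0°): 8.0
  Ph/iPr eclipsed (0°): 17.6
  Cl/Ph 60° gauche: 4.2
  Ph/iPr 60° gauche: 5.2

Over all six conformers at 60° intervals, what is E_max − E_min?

Ph at 0° (eclipsed): H–Ph eclipsed, Cl–H eclipsed, iPr–H eclipsed; 7.1 + 5.7 + 8.0 = 20.8 kJ/mol.
Ph at 60° (staggered): Cl–Ph gauche; 4.2 = 4.2 kJ/mol.
Ph at 120° (eclipsed): H–H eclipsed, Cl–Ph eclipsed, iPr–H eclipsed; 4.0 + 12.1 + 8.0 = 24.1 kJ/mol.
Ph at 180° (staggered): Cl–Ph gauche, iPr–Ph gauche; 4.2 + 5.2 = 9.4 kJ/mol.
Ph at 240° (eclipsed): H–H eclipsed, Cl–H eclipsed, iPr–Ph eclipsed; 4.0 + 5.7 + 17.6 = 27.3 kJ/mol.
Ph at 300° (staggered): iPr–Ph gauche; 5.2 = 5.2 kJ/mol.
Max at 240° (27.3 kJ/mol), min at 60° (4.2 kJ/mol); barrier = 23.1 kJ/mol.

23.1 kJ/mol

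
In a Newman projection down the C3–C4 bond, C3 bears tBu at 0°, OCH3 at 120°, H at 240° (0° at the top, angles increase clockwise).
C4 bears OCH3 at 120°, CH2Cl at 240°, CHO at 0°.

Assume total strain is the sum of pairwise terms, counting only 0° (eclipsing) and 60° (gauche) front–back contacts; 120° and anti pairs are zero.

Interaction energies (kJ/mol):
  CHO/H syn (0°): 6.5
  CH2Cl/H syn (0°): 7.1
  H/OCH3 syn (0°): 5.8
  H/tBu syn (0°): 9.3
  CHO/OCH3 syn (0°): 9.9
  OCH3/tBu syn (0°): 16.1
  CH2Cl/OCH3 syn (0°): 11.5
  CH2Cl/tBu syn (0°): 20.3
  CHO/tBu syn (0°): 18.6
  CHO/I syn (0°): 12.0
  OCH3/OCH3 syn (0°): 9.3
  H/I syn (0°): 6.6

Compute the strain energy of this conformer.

This conformer (eclipsed): tBu(0°)/CHO(0°) eclipsed 18.6; OCH3(120°)/OCH3(120°) eclipsed 9.3; H(240°)/CH2Cl(240°) eclipsed 7.1 → 35.0 kJ/mol.

35.0 kJ/mol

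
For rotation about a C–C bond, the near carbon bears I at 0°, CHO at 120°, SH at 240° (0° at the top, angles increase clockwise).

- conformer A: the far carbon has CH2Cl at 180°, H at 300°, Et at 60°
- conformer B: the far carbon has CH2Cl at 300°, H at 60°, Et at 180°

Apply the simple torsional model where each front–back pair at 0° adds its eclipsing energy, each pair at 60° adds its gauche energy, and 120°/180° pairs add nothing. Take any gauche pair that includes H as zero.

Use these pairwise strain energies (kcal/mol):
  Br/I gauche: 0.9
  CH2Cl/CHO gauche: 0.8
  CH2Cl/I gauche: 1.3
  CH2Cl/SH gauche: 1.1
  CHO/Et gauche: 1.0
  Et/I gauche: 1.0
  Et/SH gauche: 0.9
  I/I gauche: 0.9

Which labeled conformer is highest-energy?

A (staggered): I(0°)/Et(60°) gauche 1.0; CHO(120°)/CH2Cl(180°) gauche 0.8; CHO(120°)/Et(60°) gauche 1.0; SH(240°)/CH2Cl(180°) gauche 1.1 → 3.9 kcal/mol.
B (staggered): I(0°)/CH2Cl(300°) gauche 1.3; CHO(120°)/Et(180°) gauche 1.0; SH(240°)/CH2Cl(300°) gauche 1.1; SH(240°)/Et(180°) gauche 0.9 → 4.3 kcal/mol.
B has the highest total (4.3 kcal/mol).

B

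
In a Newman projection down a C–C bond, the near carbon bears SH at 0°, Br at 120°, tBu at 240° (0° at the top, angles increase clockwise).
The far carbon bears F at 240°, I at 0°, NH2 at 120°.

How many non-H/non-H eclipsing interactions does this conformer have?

Non-H eclipsing pairs: SH(0°)/I(0°); Br(120°)/NH2(120°); tBu(240°)/F(240°) — 3 interactions.

3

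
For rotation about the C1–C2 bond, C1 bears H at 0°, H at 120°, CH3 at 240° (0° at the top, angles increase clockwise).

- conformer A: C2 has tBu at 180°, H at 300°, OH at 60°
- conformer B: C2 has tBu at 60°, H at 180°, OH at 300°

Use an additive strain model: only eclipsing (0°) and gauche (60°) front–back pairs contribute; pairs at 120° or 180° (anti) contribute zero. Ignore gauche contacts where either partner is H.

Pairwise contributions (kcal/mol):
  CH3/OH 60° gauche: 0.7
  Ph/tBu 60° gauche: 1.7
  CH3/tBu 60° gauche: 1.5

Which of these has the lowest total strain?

A (staggered): CH3(240°)/tBu(180°) gauche 1.5 → 1.5 kcal/mol.
B (staggered): CH3(240°)/OH(300°) gauche 0.7 → 0.7 kcal/mol.
B has the lowest total (0.7 kcal/mol).

B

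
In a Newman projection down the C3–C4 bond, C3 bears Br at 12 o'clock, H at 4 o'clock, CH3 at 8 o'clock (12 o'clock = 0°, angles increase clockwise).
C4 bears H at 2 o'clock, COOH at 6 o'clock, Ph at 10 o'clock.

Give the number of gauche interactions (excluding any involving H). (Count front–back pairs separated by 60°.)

Non-H gauche pairs: Br(0°)/Ph(300°); CH3(240°)/COOH(180°); CH3(240°)/Ph(300°) — 3 interactions.

3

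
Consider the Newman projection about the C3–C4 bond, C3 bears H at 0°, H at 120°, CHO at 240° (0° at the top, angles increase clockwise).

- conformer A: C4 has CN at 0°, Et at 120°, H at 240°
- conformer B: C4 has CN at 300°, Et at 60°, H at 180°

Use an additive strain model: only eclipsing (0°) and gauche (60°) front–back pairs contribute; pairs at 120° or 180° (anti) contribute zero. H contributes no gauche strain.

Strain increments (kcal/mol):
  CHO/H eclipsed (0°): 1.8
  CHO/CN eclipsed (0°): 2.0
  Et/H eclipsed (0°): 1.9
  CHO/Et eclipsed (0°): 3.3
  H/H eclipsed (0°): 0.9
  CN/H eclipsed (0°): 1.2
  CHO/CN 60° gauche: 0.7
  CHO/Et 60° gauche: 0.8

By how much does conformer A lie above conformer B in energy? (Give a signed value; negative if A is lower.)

A (eclipsed): H–CN eclipsed, H–Et eclipsed, CHO–H eclipsed; 1.2 + 1.9 + 1.8 = 4.9 kcal/mol.
B (staggered): CHO–CN gauche; 0.7 = 0.7 kcal/mol.
E(A) − E(B) = 4.9 − 0.7 = +4.2 kcal/mol.

+4.2 kcal/mol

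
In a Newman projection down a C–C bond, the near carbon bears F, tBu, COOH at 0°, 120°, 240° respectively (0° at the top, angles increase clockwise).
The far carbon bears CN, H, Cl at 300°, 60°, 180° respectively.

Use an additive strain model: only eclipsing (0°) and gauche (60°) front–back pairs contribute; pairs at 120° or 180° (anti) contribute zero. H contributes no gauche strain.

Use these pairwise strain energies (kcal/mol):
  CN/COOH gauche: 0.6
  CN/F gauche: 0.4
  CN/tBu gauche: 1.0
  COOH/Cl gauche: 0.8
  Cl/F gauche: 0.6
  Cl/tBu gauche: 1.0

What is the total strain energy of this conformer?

This conformer (staggered): F–CN gauche, tBu–Cl gauche, COOH–CN gauche, COOH–Cl gauche; 0.4 + 1.0 + 0.6 + 0.8 = 2.8 kcal/mol.

2.8 kcal/mol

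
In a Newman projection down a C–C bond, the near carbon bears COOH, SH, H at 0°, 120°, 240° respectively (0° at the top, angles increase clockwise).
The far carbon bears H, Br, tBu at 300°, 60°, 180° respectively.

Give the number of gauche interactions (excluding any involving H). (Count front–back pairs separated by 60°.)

Non-H gauche pairs: COOH(0°)/Br(60°); SH(120°)/Br(60°); SH(120°)/tBu(180°) — 3 interactions.

3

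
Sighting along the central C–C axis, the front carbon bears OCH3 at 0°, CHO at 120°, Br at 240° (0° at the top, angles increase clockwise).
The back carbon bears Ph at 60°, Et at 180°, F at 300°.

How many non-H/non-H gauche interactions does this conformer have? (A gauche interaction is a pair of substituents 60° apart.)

6

Non-H gauche pairs: OCH3(0°)/Ph(60°); OCH3(0°)/F(300°); CHO(120°)/Ph(60°); CHO(120°)/Et(180°); Br(240°)/Et(180°); Br(240°)/F(300°) — 6 interactions.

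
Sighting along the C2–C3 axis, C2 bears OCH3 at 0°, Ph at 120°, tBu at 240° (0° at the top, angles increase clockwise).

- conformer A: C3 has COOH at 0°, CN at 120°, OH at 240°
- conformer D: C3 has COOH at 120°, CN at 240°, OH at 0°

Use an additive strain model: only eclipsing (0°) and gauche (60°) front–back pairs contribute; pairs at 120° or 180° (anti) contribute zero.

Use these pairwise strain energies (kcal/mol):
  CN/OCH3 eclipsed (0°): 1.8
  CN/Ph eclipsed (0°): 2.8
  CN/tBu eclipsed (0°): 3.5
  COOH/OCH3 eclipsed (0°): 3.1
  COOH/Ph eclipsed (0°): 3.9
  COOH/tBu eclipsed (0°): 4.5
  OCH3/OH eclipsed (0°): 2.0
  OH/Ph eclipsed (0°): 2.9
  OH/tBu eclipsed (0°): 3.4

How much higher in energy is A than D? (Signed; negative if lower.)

-0.1 kcal/mol

A (eclipsed): OCH3(0°)/COOH(0°) eclipsed 3.1; Ph(120°)/CN(120°) eclipsed 2.8; tBu(240°)/OH(240°) eclipsed 3.4 → 9.3 kcal/mol.
D (eclipsed): OCH3(0°)/OH(0°) eclipsed 2.0; Ph(120°)/COOH(120°) eclipsed 3.9; tBu(240°)/CN(240°) eclipsed 3.5 → 9.4 kcal/mol.
E(A) − E(D) = 9.3 − 9.4 = -0.1 kcal/mol.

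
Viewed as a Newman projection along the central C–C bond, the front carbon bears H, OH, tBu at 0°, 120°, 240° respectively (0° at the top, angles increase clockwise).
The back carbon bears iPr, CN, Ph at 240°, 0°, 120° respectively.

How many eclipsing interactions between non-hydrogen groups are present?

2

Non-H eclipsing pairs: OH(120°)/Ph(120°); tBu(240°)/iPr(240°) — 2 interactions.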